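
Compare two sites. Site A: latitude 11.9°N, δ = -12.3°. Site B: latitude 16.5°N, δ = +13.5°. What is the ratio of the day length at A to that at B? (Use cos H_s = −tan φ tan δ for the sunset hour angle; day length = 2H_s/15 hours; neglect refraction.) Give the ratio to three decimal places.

A: H_s = arccos(−tan 11.9° · tan -12.3°) = 87.37°, so 2H_s/15 = 11.6493 h.
B: H_s = arccos(−tan 16.5° · tan 13.5°) = 94.08°, so 2H_s/15 = 12.5440 h.
Ratio A/B = 11.6493 / 12.5440 = 0.9287.

0.929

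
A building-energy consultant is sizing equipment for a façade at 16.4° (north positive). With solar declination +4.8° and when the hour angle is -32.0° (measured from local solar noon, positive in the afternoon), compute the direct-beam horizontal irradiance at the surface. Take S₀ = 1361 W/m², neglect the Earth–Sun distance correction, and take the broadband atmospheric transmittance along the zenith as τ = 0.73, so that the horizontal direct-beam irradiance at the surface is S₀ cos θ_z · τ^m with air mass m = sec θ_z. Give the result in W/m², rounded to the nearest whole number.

779 W/m²

cos θ_z = sin(16.4°) sin(4.8°) + cos(16.4°) cos(4.8°) cos(-32.00°) = 0.0236 + 0.8107 = 0.8343.
Air mass m = 1/cos θ_z = 1/0.8343 = 1.199; τ^m = 0.73^1.199 = 0.6857.
Surface direct beam = 1361 × 0.8343 × 0.6857 = 778.60 W/m².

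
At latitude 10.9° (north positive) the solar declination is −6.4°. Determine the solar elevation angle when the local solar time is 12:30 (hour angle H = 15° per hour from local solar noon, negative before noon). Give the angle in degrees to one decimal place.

Hour angle H = 15° × (12.5 − 12) = 7.50°.
cos θ_z = sin φ sin δ + cos φ cos δ cos H = (0.1891)(-0.1115) + (0.9820)(0.9938)(0.9914) = 0.9464.
θ_z = arccos(0.9464) = 18.84°, so the elevation is 90° − 18.84° = 71.16°.

71.2°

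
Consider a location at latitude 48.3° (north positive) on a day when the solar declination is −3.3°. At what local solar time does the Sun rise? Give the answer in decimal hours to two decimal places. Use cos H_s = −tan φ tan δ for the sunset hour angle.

6.25 h

−tan φ tan δ = −(1.1224)(-0.0577) = 0.0648; H_s = arccos(0.0648) = 86.28°.
Sunrise is at 12 − H_s/15 = 12 − 5.752 = 6.248 h local solar time.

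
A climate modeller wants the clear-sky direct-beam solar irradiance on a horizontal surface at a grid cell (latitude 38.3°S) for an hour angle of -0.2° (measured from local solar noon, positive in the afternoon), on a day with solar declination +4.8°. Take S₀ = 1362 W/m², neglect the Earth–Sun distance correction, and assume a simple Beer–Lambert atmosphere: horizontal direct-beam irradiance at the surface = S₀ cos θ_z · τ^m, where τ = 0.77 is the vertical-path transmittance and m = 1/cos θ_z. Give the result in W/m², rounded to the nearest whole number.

With φ = -38.3°, δ = 4.8°, H = -0.20°: sin φ sin δ = -0.0519, cos φ cos δ cos H = 0.7820, so cos θ_z = 0.7301.
Air mass m = 1/cos θ_z = 1/0.7301 = 1.370; τ^m = 0.77^1.370 = 0.6990.
Surface direct beam = 1362 × 0.7301 × 0.6990 = 695.08 W/m².

695 W/m²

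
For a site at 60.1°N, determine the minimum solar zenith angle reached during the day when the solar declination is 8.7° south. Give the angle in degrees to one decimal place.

68.8°

At local solar noon the hour angle is zero, so the zenith angle is |φ − δ| = |60.1° − (-8.7°)| = 68.8°.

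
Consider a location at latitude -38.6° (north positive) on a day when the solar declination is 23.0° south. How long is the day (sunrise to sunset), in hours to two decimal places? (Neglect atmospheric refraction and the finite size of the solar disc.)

cos H_s = −tan(-38.6°) · tan(-23.0°) = -0.3389, so H_s = arccos(-0.3389) = 109.81°.
Day length = 2 H_s / 15° h⁻¹ = 219.62° / 15 = 14.641 h.

14.64 hours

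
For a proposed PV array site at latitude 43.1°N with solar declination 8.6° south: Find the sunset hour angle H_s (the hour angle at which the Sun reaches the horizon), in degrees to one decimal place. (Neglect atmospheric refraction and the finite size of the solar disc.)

81.9°

−tan φ tan δ = −(0.9358)(-0.1512) = 0.1415; H_s = arccos(0.1415) = 81.87°.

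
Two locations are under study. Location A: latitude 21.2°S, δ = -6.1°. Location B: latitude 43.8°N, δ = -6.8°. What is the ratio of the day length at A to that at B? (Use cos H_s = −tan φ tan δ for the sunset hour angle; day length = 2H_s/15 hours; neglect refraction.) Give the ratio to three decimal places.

1.107

A: H_s = arccos(−tan -21.2° · tan -6.1°) = 92.38°, so 2H_s/15 = 12.3173 h.
B: H_s = arccos(−tan 43.8° · tan -6.8°) = 83.43°, so 2H_s/15 = 11.1240 h.
Ratio A/B = 12.3173 / 11.1240 = 1.1073.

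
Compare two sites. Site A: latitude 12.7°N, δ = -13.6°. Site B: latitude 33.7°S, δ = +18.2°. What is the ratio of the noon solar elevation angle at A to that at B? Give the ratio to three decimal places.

A: 90° − |12.7 − (-13.6)| = 63.70°.
B: 90° − |-33.7 − (18.2)| = 38.10°.
Ratio A/B = 63.7000 / 38.1000 = 1.6719.

1.672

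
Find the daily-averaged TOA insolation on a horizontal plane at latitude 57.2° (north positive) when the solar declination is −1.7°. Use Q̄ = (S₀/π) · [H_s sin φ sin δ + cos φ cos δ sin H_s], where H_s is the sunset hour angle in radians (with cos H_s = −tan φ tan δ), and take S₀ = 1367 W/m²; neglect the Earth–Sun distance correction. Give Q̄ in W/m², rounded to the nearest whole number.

−tan φ tan δ = −(1.5517)(-0.0297) = 0.0461; H_s = arccos(0.0461) = 87.36°. In radians, H_s = 1.5247.
H_s sin φ sin δ = 1.5247 × 0.8406 × -0.0297 = -0.0381.
cos φ cos δ sin H_s = 0.5417 × 0.9996 × 0.9989 = 0.5409.
Q̄ = (1367/π) × (-0.0381 + 0.5409) = 435.13 × 0.5028 = 218.78 W/m².

219 W/m²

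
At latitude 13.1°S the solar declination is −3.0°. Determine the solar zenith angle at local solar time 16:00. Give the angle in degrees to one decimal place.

Hour angle H = 15° × (16 − 12) = 60.00°.
cos θ_z = sin φ sin δ + cos φ cos δ cos H = (-0.2267)(-0.0523) + (0.9740)(0.9986)(0.5000) = 0.4982.
θ_z = arccos(0.4982) = 60.12°.

60.1°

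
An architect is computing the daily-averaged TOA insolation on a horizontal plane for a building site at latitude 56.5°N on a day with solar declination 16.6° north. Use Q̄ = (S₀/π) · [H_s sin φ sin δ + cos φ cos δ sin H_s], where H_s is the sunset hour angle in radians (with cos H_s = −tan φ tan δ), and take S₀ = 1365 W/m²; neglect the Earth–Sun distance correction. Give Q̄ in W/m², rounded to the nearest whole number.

416 W/m²

The sunset hour angle satisfies cos H_s = −tan φ tan δ = -0.4504, giving H_s = 116.77°. In radians, H_s = 2.0380.
H_s sin φ sin δ = 2.0380 × 0.8339 × 0.2857 = 0.4855.
cos φ cos δ sin H_s = 0.5519 × 0.9583 × 0.8928 = 0.4722.
Q̄ = (1365/π) × (0.4855 + 0.4722) = 434.49 × 0.9577 = 416.11 W/m².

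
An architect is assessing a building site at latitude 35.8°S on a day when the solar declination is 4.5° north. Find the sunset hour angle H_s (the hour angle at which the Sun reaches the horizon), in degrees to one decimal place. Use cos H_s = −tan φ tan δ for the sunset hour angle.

86.7°

−tan φ tan δ = −(-0.7212)(0.0787) = 0.0568; H_s = arccos(0.0568) = 86.74°.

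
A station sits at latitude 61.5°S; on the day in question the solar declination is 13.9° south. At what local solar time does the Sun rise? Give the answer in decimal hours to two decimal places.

4.19 h

cos H_s = −tan(-61.5°) · tan(-13.9°) = -0.4558, so H_s = arccos(-0.4558) = 117.12°.
Sunrise is at 12 − H_s/15 = 12 − 7.808 = 4.192 h local solar time.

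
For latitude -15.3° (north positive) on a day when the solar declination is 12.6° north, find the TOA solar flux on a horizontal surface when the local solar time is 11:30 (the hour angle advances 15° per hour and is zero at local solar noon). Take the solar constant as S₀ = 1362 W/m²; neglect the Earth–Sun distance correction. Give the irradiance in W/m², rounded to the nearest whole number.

Hour angle H = 15° × (11.5 − 12) = -7.50°.
cos θ_z = sin φ sin δ + cos φ cos δ cos H = (-0.2639)(0.2181) + (0.9646)(0.9759)(0.9914) = 0.8757.
Top-of-atmosphere irradiance = S₀ cos θ_z = 1362 × 0.8757 = 1192.70 W/m².

1193 W/m²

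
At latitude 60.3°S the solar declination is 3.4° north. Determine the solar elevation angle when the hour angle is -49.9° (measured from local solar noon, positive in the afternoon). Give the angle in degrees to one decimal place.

15.5°

cos θ_z = sin(-60.3°) sin(3.4°) + cos(-60.3°) cos(3.4°) cos(-49.90°) = -0.0515 + 0.3186 = 0.2671.
θ_z = arccos(0.2671) = 74.51°, so the elevation is 90° − 74.51° = 15.49°.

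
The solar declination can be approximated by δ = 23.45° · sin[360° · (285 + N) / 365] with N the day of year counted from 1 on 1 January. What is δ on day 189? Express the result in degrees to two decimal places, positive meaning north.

+22.36°

360 × (285 + 189) / 365 = 467.507°; sin(467.507°) = 0.9537.
δ = 23.45 × 0.9537 = 22.364° ≈ +22.36°.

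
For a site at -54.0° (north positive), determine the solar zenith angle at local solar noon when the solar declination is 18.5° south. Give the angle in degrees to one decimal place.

At local solar noon the hour angle is zero, so the zenith angle is |φ − δ| = |-54.0° − (-18.5°)| = 35.5°.

35.5°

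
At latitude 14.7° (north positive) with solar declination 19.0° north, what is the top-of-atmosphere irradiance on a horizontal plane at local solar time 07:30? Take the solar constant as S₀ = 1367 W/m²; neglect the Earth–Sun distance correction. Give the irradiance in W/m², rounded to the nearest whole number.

591 W/m²

Hour angle H = 15° × (7.5 − 12) = -67.50°.
cos θ_z = sin(14.7°) sin(19.0°) + cos(14.7°) cos(19.0°) cos(-67.50°) = 0.0826 + 0.3500 = 0.4326.
Top-of-atmosphere irradiance = S₀ cos θ_z = 1367 × 0.4326 = 591.36 W/m².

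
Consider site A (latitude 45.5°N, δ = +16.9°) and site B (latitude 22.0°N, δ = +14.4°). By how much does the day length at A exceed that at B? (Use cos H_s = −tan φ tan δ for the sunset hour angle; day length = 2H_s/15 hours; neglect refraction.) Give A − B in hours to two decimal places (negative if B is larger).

A: H_s = arccos(−tan 45.5° · tan 16.9°) = 108.01°, so 2H_s/15 = 14.4013 h.
B: H_s = arccos(−tan 22.0° · tan 14.4°) = 95.95°, so 2H_s/15 = 12.7933 h.
A − B = 14.4013 − 12.7933 = 1.6080 h.

+1.61 h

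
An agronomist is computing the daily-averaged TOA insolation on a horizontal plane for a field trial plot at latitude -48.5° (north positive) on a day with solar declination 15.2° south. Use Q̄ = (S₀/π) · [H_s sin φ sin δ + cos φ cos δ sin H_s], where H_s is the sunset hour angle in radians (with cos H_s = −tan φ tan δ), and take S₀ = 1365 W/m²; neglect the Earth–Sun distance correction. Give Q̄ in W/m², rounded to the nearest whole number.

425 W/m²

−tan φ tan δ = −(-1.1303)(-0.2717) = -0.3071; H_s = arccos(-0.3071) = 107.88°. In radians, H_s = 1.8829.
H_s sin φ sin δ = 1.8829 × -0.7490 × -0.2622 = 0.3698.
cos φ cos δ sin H_s = 0.6626 × 0.9650 × 0.9517 = 0.6085.
Q̄ = (1365/π) × (0.3698 + 0.6085) = 434.49 × 0.9783 = 425.06 W/m².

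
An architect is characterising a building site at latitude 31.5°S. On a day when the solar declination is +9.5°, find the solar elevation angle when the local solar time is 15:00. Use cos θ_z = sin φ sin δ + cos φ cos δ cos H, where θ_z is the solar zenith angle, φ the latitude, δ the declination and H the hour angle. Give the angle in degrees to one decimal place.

Hour angle H = 15° × (15 − 12) = 45.00°.
cos θ_z = sin φ sin δ + cos φ cos δ cos H = (-0.5225)(0.1650) + (0.8526)(0.9863)(0.7071) = 0.5084.
θ_z = arccos(0.5084) = 59.44°, so the elevation is 90° − 59.44° = 30.56°.

30.6°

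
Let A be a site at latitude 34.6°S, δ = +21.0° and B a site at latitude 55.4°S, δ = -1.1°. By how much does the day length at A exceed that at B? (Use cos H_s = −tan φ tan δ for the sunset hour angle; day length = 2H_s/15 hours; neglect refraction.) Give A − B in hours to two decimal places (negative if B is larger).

A: H_s = arccos(−tan -34.6° · tan 21.0°) = 74.64°, so 2H_s/15 = 9.9520 h.
B: H_s = arccos(−tan -55.4° · tan -1.1°) = 91.59°, so 2H_s/15 = 12.2120 h.
A − B = 9.9520 − 12.2120 = -2.2600 h.

-2.26 h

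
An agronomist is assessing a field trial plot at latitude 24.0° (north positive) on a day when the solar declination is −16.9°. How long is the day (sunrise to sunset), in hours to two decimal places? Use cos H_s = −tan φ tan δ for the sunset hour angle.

10.96 hours

The sunset hour angle satisfies cos H_s = −tan φ tan δ = 0.1353, giving H_s = 82.22°.
Day length = 2 H_s / 15° h⁻¹ = 164.44° / 15 = 10.963 h.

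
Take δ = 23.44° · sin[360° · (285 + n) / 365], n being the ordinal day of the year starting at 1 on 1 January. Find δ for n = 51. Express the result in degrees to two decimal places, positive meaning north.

360 × (285 + 51) / 365 = 331.397°; sin(331.397°) = -0.4787.
δ = 23.44 × -0.4787 = -11.221° ≈ -11.22°.

-11.22°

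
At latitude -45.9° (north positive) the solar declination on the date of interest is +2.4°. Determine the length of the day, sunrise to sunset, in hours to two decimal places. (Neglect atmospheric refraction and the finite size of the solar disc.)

11.67 hours

The sunset hour angle satisfies cos H_s = −tan φ tan δ = 0.0433, giving H_s = 87.52°.
Day length = 2 H_s / 15° h⁻¹ = 175.04° / 15 = 11.669 h.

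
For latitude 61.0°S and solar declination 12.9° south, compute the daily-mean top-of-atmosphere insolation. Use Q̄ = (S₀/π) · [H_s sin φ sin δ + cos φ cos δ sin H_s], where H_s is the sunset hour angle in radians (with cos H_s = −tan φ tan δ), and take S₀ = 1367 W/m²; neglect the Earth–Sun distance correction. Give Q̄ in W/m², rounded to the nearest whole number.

−tan φ tan δ = −(-1.8040)(-0.2290) = -0.4131; H_s = arccos(-0.4131) = 114.40°. In radians, H_s = 1.9967.
H_s sin φ sin δ = 1.9967 × -0.8746 × -0.2233 = 0.3900.
cos φ cos δ sin H_s = 0.4848 × 0.9748 × 0.9107 = 0.4304.
Q̄ = (1367/π) × (0.3900 + 0.4304) = 435.13 × 0.8204 = 356.98 W/m².

357 W/m²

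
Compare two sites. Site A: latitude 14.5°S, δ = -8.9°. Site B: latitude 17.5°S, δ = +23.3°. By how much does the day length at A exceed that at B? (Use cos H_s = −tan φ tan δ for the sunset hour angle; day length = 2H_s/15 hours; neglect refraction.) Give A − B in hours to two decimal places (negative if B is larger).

A: H_s = arccos(−tan -14.5° · tan -8.9°) = 92.32°, so 2H_s/15 = 12.3093 h.
B: H_s = arccos(−tan -17.5° · tan 23.3°) = 82.20°, so 2H_s/15 = 10.9600 h.
A − B = 12.3093 − 10.9600 = 1.3493 h.

+1.35 h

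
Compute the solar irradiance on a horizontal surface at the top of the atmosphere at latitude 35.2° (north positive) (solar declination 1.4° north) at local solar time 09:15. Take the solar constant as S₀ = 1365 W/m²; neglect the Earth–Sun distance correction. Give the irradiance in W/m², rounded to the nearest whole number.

858 W/m²

Hour angle H = 15° × (9.25 − 12) = -41.25°.
cos θ_z = sin(35.2°) sin(1.4°) + cos(35.2°) cos(1.4°) cos(-41.25°) = 0.0141 + 0.6142 = 0.6283.
Top-of-atmosphere irradiance = S₀ cos θ_z = 1365 × 0.6283 = 857.63 W/m².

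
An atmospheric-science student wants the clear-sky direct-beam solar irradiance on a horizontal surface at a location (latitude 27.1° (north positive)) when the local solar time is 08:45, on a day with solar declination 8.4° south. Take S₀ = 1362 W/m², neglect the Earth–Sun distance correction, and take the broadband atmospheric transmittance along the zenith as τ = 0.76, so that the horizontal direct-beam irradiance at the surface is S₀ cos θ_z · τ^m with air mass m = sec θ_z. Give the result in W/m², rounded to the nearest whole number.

Hour angle H = 15° × (8.75 − 12) = -48.75°.
cos θ_z = sin(27.1°) sin(-8.4°) + cos(27.1°) cos(-8.4°) cos(-48.75°) = -0.0665 + 0.5807 = 0.5142.
Air mass m = 1/cos θ_z = 1/0.5142 = 1.945; τ^m = 0.76^1.945 = 0.5864.
Surface direct beam = 1362 × 0.5142 × 0.5864 = 410.68 W/m².

411 W/m²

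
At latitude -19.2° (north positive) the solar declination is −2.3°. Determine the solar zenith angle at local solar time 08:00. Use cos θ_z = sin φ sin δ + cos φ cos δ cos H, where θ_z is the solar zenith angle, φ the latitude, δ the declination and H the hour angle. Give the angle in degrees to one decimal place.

61.0°

Hour angle H = 15° × (8 − 12) = -60.00°.
cos θ_z = sin φ sin δ + cos φ cos δ cos H = (-0.3289)(-0.0401) + (0.9444)(0.9992)(0.5000) = 0.4850.
θ_z = arccos(0.4850) = 60.99°.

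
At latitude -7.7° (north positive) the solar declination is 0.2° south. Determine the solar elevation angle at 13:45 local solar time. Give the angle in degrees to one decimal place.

Hour angle H = 15° × (13.75 − 12) = 26.25°.
cos θ_z = sin φ sin δ + cos φ cos δ cos H = (-0.1340)(-0.0035) + (0.9910)(1.0000)(0.8969) = 0.8893.
θ_z = arccos(0.8893) = 27.21°, so the elevation is 90° − 27.21° = 62.79°.

62.8°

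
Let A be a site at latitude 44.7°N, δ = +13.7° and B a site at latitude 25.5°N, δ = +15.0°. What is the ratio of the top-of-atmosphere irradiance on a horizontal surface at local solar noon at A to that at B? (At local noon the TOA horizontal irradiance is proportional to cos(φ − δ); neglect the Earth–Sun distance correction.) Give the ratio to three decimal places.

A: cos θ_z = cos(44.7° − (13.7°)) = 0.8572.
B: cos θ_z = cos(25.5° − (15.0°)) = 0.9833.
Ratio A/B = 0.8572 / 0.9833 = 0.8718.

0.872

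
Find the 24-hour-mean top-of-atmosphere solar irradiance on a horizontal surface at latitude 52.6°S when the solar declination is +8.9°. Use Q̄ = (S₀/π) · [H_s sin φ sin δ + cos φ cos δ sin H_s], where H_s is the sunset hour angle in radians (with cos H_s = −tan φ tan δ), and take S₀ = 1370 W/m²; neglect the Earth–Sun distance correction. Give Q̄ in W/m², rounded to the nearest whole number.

cos H_s = −tan(-52.6°) · tan(8.9°) = 0.2048, so H_s = arccos(0.2048) = 78.18°. In radians, H_s = 1.3645.
H_s sin φ sin δ = 1.3645 × -0.7944 × 0.1547 = -0.1677.
cos φ cos δ sin H_s = 0.6074 × 0.9880 × 0.9788 = 0.5874.
Q̄ = (1370/π) × (-0.1677 + 0.5874) = 436.08 × 0.4197 = 183.02 W/m².

183 W/m²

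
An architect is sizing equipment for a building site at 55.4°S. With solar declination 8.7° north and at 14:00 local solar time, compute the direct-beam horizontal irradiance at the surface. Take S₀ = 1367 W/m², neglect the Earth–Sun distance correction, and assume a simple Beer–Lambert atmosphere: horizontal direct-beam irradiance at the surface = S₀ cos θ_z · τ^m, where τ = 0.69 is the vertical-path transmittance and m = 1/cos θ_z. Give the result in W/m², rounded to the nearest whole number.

Hour angle H = 15° × (14 − 12) = 30.00°.
cos θ_z = sin φ sin δ + cos φ cos δ cos H = (-0.8231)(0.1513) + (0.5678)(0.9885)(0.8660) = 0.3615.
Air mass m = 1/cos θ_z = 1/0.3615 = 2.766; τ^m = 0.69^2.766 = 0.3583.
Surface direct beam = 1367 × 0.3615 × 0.3583 = 177.06 W/m².

177 W/m²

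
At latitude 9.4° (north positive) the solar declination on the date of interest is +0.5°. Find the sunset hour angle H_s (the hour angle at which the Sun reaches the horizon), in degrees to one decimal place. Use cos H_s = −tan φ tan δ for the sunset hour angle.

The sunset hour angle satisfies cos H_s = −tan φ tan δ = -0.0014, giving H_s = 90.08°.

90.1°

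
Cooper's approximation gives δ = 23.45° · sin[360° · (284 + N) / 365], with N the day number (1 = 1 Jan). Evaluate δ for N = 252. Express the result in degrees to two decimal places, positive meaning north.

360 × (284 + 252) / 365 = 528.658°; sin(528.658°) = 0.1967.
δ = 23.45 × 0.1967 = 4.613° ≈ +4.61°.

+4.61°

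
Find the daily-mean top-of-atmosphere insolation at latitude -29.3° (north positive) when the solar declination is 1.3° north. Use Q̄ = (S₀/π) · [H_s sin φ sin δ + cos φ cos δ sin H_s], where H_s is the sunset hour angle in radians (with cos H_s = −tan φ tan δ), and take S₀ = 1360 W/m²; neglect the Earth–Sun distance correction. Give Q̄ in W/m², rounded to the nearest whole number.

370 W/m²

cos H_s = −tan(-29.3°) · tan(1.3°) = 0.0127, so H_s = arccos(0.0127) = 89.27°. In radians, H_s = 1.5581.
H_s sin φ sin δ = 1.5581 × -0.4894 × 0.0227 = -0.0173.
cos φ cos δ sin H_s = 0.8721 × 0.9997 × 0.9999 = 0.8718.
Q̄ = (1360/π) × (-0.0173 + 0.8718) = 432.90 × 0.8545 = 369.91 W/m².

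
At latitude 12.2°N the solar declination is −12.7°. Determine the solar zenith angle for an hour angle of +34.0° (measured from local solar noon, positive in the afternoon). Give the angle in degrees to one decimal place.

41.9°

cos θ_z = sin(12.2°) sin(-12.7°) + cos(12.2°) cos(-12.7°) cos(34.00°) = -0.0465 + 0.7905 = 0.7440.
θ_z = arccos(0.7440) = 41.93°.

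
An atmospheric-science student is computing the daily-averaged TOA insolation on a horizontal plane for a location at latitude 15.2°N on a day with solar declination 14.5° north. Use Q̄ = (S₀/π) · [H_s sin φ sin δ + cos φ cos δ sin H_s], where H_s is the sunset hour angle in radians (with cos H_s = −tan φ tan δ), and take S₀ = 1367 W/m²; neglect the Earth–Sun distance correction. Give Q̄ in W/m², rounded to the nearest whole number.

452 W/m²

cos H_s = −tan(15.2°) · tan(14.5°) = -0.0703, so H_s = arccos(-0.0703) = 94.03°. In radians, H_s = 1.6411.
H_s sin φ sin δ = 1.6411 × 0.2622 × 0.2504 = 0.1077.
cos φ cos δ sin H_s = 0.9650 × 0.9681 × 0.9975 = 0.9319.
Q̄ = (1367/π) × (0.1077 + 0.9319) = 435.13 × 1.0396 = 452.36 W/m².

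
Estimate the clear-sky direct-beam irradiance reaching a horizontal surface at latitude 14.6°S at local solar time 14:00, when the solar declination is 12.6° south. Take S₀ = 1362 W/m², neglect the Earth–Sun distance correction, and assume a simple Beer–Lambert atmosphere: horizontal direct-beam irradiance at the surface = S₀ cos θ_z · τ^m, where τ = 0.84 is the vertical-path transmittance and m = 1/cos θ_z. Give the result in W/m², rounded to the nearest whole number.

Hour angle H = 15° × (14 − 12) = 30.00°.
cos θ_z = sin(-14.6°) sin(-12.6°) + cos(-14.6°) cos(-12.6°) cos(30.00°) = 0.0550 + 0.8179 = 0.8729.
Air mass m = 1/cos θ_z = 1/0.8729 = 1.146; τ^m = 0.84^1.146 = 0.8189.
Surface direct beam = 1362 × 0.8729 × 0.8189 = 973.58 W/m².

974 W/m²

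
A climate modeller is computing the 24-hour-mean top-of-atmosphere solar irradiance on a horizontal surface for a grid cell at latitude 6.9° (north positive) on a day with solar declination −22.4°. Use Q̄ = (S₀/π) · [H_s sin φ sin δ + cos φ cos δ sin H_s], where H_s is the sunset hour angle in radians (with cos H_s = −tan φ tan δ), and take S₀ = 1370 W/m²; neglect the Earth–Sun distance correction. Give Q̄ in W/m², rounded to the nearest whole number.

369 W/m²

−tan φ tan δ = −(0.1210)(-0.4122) = 0.0499; H_s = arccos(0.0499) = 87.14°. In radians, H_s = 1.5209.
H_s sin φ sin δ = 1.5209 × 0.1201 × -0.3811 = -0.0696.
cos φ cos δ sin H_s = 0.9928 × 0.9245 × 0.9988 = 0.9167.
Q̄ = (1370/π) × (-0.0696 + 0.9167) = 436.08 × 0.8471 = 369.40 W/m².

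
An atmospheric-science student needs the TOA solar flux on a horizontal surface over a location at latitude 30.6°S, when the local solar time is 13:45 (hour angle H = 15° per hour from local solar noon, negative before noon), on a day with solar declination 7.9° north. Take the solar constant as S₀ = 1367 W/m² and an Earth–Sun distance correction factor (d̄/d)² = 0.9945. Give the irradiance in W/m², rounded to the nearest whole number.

944 W/m²

Hour angle H = 15° × (13.75 − 12) = 26.25°.
cos θ_z = sin φ sin δ + cos φ cos δ cos H = (-0.5090)(0.1374) + (0.8607)(0.9905)(0.8969) = 0.6947.
Top-of-atmosphere irradiance = S₀ (d̄/d)² cos θ_z = 1367 × 0.9945 × 0.6947 = 944.43 W/m².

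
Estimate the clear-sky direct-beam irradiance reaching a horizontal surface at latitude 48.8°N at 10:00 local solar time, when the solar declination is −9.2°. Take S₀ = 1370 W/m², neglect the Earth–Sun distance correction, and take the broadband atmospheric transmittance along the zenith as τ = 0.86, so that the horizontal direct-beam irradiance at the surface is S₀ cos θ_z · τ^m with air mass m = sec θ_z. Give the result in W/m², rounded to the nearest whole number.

Hour angle H = 15° × (10 − 12) = -30.00°.
With φ = 48.8°, δ = -9.2°, H = -30.00°: sin φ sin δ = -0.1203, cos φ cos δ cos H = 0.5631, so cos θ_z = 0.4428.
Air mass m = 1/cos θ_z = 1/0.4428 = 2.258; τ^m = 0.86^2.258 = 0.7114.
Surface direct beam = 1370 × 0.4428 × 0.7114 = 431.56 W/m².

432 W/m²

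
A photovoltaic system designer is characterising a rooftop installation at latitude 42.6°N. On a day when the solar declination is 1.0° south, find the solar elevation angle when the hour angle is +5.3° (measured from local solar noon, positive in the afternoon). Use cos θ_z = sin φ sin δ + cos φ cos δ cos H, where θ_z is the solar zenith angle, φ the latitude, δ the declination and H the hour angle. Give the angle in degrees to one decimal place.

46.1°

cos θ_z = sin(42.6°) sin(-1.0°) + cos(42.6°) cos(-1.0°) cos(5.30°) = -0.0118 + 0.7328 = 0.7210.
θ_z = arccos(0.7210) = 43.86°, so the elevation is 90° − 43.86° = 46.14°.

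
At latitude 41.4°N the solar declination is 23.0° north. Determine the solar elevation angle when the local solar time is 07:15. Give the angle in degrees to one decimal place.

28.7°

Hour angle H = 15° × (7.25 − 12) = -71.25°.
cos θ_z = sin φ sin δ + cos φ cos δ cos H = (0.6613)(0.3907) + (0.7501)(0.9205)(0.3214) = 0.4803.
θ_z = arccos(0.4803) = 61.30°, so the elevation is 90° − 61.30° = 28.70°.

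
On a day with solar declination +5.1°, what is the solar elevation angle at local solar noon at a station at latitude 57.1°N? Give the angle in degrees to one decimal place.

At local solar noon the hour angle is zero, so the elevation is 90° − |φ − δ| = 90° − |57.1° − (5.1°)| = 90° − 52.0° = 38.0°.

38.0°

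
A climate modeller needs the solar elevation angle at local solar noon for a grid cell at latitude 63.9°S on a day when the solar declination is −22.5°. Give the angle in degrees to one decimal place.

At local solar noon the hour angle is zero, so the elevation is 90° − |φ − δ| = 90° − |-63.9° − (-22.5°)| = 90° − 41.4° = 48.6°.

48.6°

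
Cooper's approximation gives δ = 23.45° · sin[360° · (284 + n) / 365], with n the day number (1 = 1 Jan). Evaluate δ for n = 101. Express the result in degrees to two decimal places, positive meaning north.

360 × (284 + 101) / 365 = 379.726°; sin(379.726°) = 0.3375.
δ = 23.45 × 0.3375 = 7.914° ≈ +7.91°.

+7.91°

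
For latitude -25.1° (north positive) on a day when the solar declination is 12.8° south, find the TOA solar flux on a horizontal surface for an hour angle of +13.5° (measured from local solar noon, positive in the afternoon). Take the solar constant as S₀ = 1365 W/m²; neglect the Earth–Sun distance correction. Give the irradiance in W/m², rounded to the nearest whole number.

1300 W/m²

cos θ_z = sin(-25.1°) sin(-12.8°) + cos(-25.1°) cos(-12.8°) cos(13.50°) = 0.0940 + 0.8587 = 0.9527.
Top-of-atmosphere irradiance = S₀ cos θ_z = 1365 × 0.9527 = 1300.44 W/m².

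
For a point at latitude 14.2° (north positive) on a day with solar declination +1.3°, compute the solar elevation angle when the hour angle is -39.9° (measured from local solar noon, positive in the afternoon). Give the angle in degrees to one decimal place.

With φ = 14.2°, δ = 1.3°, H = -39.90°: sin φ sin δ = 0.0056, cos φ cos δ cos H = 0.7435, so cos θ_z = 0.7491.
θ_z = arccos(0.7491) = 41.49°, so the elevation is 90° − 41.49° = 48.51°.

48.5°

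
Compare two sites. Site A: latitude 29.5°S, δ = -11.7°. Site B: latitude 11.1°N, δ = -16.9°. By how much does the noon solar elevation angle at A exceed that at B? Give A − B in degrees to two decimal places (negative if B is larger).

+10.20°

A: 90° − |-29.5 − (-11.7)| = 72.20°.
B: 90° − |11.1 − (-16.9)| = 62.00°.
A − B = 72.20 − 62.00 = 10.20°.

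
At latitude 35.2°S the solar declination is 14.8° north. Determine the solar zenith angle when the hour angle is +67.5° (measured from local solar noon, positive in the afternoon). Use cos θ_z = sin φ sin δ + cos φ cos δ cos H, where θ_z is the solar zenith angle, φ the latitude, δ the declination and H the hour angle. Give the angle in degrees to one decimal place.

81.1°

cos θ_z = sin(-35.2°) sin(14.8°) + cos(-35.2°) cos(14.8°) cos(67.50°) = -0.1472 + 0.3023 = 0.1551.
θ_z = arccos(0.1551) = 81.08°.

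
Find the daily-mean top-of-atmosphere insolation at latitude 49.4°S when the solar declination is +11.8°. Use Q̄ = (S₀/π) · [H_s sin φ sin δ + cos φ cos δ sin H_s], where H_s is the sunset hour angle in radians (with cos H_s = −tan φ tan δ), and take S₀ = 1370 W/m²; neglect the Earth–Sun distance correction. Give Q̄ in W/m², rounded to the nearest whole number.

180 W/m²

cos H_s = −tan(-49.4°) · tan(11.8°) = 0.2437, so H_s = arccos(0.2437) = 75.89°. In radians, H_s = 1.3245.
H_s sin φ sin δ = 1.3245 × -0.7593 × 0.2045 = -0.2057.
cos φ cos δ sin H_s = 0.6508 × 0.9789 × 0.9698 = 0.6178.
Q̄ = (1370/π) × (-0.2057 + 0.6178) = 436.08 × 0.4121 = 179.71 W/m².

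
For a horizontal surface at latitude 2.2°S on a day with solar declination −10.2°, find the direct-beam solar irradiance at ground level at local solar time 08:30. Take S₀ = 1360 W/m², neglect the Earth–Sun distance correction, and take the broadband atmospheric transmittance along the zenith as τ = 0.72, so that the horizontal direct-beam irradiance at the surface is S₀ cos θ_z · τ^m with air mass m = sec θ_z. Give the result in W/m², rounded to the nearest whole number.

Hour angle H = 15° × (8.5 − 12) = -52.50°.
With φ = -2.2°, δ = -10.2°, H = -52.50°: sin φ sin δ = 0.0068, cos φ cos δ cos H = 0.5987, so cos θ_z = 0.6055.
Air mass m = 1/cos θ_z = 1/0.6055 = 1.652; τ^m = 0.72^1.652 = 0.5812.
Surface direct beam = 1360 × 0.6055 × 0.5812 = 478.61 W/m².

479 W/m²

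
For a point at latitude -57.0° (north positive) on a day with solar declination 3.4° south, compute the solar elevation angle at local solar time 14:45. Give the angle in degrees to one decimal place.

27.3°

Hour angle H = 15° × (14.75 − 12) = 41.25°.
cos θ_z = sin φ sin δ + cos φ cos δ cos H = (-0.8387)(-0.0593) + (0.5446)(0.9982)(0.7518) = 0.4584.
θ_z = arccos(0.4584) = 62.72°, so the elevation is 90° − 62.72° = 27.28°.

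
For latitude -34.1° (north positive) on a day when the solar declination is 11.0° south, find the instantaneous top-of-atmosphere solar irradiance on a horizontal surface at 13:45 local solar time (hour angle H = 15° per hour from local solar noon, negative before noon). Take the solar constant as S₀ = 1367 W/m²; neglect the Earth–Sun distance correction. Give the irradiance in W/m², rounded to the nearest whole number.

Hour angle H = 15° × (13.75 − 12) = 26.25°.
cos θ_z = sin(-34.1°) sin(-11.0°) + cos(-34.1°) cos(-11.0°) cos(26.25°) = 0.1070 + 0.7290 = 0.8360.
Top-of-atmosphere irradiance = S₀ cos θ_z = 1367 × 0.8360 = 1142.81 W/m².

1143 W/m²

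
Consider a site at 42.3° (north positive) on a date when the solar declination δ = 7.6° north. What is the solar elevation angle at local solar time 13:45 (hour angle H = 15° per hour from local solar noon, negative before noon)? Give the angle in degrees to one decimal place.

Hour angle H = 15° × (13.75 − 12) = 26.25°.
cos θ_z = sin(42.3°) sin(7.6°) + cos(42.3°) cos(7.6°) cos(26.25°) = 0.0890 + 0.6575 = 0.7465.
θ_z = arccos(0.7465) = 41.71°, so the elevation is 90° − 41.71° = 48.29°.

48.3°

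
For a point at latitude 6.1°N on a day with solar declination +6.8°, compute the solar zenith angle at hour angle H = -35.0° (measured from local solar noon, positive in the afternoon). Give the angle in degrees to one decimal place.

cos θ_z = sin φ sin δ + cos φ cos δ cos H = (0.1063)(0.1184) + (0.9943)(0.9930)(0.8192) = 0.8214.
θ_z = arccos(0.8214) = 34.77°.

34.8°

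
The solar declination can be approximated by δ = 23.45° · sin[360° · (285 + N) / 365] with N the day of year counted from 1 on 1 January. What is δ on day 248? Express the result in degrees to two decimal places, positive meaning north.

+5.79°

360 × (285 + 248) / 365 = 525.699°; sin(525.699°) = 0.2470.
δ = 23.45 × 0.2470 = 5.792° ≈ +5.79°.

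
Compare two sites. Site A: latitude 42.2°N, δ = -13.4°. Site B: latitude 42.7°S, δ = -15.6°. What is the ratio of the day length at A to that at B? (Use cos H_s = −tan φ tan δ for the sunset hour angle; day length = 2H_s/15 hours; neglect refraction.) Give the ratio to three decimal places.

A: H_s = arccos(−tan 42.2° · tan -13.4°) = 77.52°, so 2H_s/15 = 10.3360 h.
B: H_s = arccos(−tan -42.7° · tan -15.6°) = 104.93°, so 2H_s/15 = 13.9907 h.
Ratio A/B = 10.3360 / 13.9907 = 0.7388.

0.739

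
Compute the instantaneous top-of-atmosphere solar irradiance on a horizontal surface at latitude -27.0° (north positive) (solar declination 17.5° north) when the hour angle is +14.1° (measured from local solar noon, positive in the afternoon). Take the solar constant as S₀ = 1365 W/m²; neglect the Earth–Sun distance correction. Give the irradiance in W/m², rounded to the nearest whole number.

With φ = -27.0°, δ = 17.5°, H = 14.10°: sin φ sin δ = -0.1365, cos φ cos δ cos H = 0.8242, so cos θ_z = 0.6877.
Top-of-atmosphere irradiance = S₀ cos θ_z = 1365 × 0.6877 = 938.71 W/m².

939 W/m²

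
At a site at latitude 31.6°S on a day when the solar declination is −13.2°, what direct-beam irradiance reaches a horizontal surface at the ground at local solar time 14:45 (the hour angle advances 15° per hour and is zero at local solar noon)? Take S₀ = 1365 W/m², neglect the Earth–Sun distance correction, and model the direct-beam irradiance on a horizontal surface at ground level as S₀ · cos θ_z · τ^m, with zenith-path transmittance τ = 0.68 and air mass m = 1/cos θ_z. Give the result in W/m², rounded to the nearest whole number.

604 W/m²

Hour angle H = 15° × (14.75 − 12) = 41.25°.
cos θ_z = sin φ sin δ + cos φ cos δ cos H = (-0.5240)(-0.2284) + (0.8517)(0.9736)(0.7518) = 0.7431.
Air mass m = 1/cos θ_z = 1/0.7431 = 1.346; τ^m = 0.68^1.346 = 0.5951.
Surface direct beam = 1365 × 0.7431 × 0.5951 = 603.63 W/m².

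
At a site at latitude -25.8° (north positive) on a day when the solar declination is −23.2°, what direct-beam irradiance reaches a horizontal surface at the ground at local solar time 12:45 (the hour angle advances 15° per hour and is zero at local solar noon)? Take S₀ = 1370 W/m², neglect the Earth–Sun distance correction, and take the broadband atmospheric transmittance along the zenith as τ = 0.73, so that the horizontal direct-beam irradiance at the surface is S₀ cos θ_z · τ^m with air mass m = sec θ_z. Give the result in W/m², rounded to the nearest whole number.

Hour angle H = 15° × (12.75 − 12) = 11.25°.
With φ = -25.8°, δ = -23.2°, H = 11.25°: sin φ sin δ = 0.1715, cos φ cos δ cos H = 0.8116, so cos θ_z = 0.9831.
Air mass m = 1/cos θ_z = 1/0.9831 = 1.017; τ^m = 0.73^1.017 = 0.7261.
Surface direct beam = 1370 × 0.9831 × 0.7261 = 977.95 W/m².

978 W/m²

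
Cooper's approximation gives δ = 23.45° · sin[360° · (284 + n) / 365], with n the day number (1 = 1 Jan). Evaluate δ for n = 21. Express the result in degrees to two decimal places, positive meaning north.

-20.14°

360 × (284 + 21) / 365 = 300.822°; sin(300.822°) = -0.8588.
δ = 23.45 × -0.8588 = -20.139° ≈ -20.14°.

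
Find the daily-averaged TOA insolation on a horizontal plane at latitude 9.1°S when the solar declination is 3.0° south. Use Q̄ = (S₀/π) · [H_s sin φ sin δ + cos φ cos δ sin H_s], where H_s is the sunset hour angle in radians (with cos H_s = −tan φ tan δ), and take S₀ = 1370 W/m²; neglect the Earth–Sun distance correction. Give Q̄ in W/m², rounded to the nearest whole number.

436 W/m²

The sunset hour angle satisfies cos H_s = −tan φ tan δ = -0.0084, giving H_s = 90.48°. In radians, H_s = 1.5792.
H_s sin φ sin δ = 1.5792 × -0.1582 × -0.0523 = 0.0131.
cos φ cos δ sin H_s = 0.9874 × 0.9986 × 1.0000 = 0.9860.
Q̄ = (1370/π) × (0.0131 + 0.9860) = 436.08 × 0.9991 = 435.69 W/m².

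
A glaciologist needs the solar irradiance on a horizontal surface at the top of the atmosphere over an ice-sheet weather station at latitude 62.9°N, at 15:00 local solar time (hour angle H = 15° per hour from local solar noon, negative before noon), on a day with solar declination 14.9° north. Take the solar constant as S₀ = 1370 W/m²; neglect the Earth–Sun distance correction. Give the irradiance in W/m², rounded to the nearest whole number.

740 W/m²

Hour angle H = 15° × (15 − 12) = 45.00°.
cos θ_z = sin φ sin δ + cos φ cos δ cos H = (0.8902)(0.2571) + (0.4555)(0.9664)(0.7071) = 0.5401.
Top-of-atmosphere irradiance = S₀ cos θ_z = 1370 × 0.5401 = 739.94 W/m².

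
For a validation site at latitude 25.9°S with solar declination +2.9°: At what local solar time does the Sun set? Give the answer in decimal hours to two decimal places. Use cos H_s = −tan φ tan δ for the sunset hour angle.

17.91 h

The sunset hour angle satisfies cos H_s = −tan φ tan δ = 0.0246, giving H_s = 88.59°.
Sunset is at 12 + H_s/15 = 12 + 5.906 = 17.906 h local solar time.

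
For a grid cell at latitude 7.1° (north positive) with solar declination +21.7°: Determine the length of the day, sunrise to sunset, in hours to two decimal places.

−tan φ tan δ = −(0.1246)(0.3979) = -0.0496; H_s = arccos(-0.0496) = 92.84°.
Day length = 2 H_s / 15° h⁻¹ = 185.68° / 15 = 12.379 h.

12.38 hours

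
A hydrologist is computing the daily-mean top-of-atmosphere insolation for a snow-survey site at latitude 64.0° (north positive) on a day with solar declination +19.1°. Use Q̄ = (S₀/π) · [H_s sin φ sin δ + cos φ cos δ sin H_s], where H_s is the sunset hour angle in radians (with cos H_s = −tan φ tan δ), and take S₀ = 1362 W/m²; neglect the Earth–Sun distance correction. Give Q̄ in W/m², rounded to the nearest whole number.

The sunset hour angle satisfies cos H_s = −tan φ tan δ = -0.7100, giving H_s = 135.23°. In radians, H_s = 2.3602.
H_s sin φ sin δ = 2.3602 × 0.8988 × 0.3272 = 0.6941.
cos φ cos δ sin H_s = 0.4384 × 0.9449 × 0.7043 = 0.2918.
Q̄ = (1362/π) × (0.6941 + 0.2918) = 433.54 × 0.9859 = 427.43 W/m².

427 W/m²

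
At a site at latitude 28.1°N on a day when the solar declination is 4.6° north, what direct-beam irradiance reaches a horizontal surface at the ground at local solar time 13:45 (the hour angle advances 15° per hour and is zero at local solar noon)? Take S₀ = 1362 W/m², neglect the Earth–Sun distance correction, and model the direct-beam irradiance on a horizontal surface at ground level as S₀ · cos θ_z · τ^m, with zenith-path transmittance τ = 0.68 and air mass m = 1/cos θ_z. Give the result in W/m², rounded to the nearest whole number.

Hour angle H = 15° × (13.75 − 12) = 26.25°.
With φ = 28.1°, δ = 4.6°, H = 26.25°: sin φ sin δ = 0.0378, cos φ cos δ cos H = 0.7886, so cos θ_z = 0.8264.
Air mass m = 1/cos θ_z = 1/0.8264 = 1.210; τ^m = 0.68^1.210 = 0.6271.
Surface direct beam = 1362 × 0.8264 × 0.6271 = 705.84 W/m².

706 W/m²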